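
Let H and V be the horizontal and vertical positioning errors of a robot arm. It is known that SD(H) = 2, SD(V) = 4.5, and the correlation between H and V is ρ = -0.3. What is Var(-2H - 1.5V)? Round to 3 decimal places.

45.363

Var(H) = (2)² = 4;  Var(V) = (4.5)² = 20.25
cov(H,V) = ρ·SD(H)·SD(V) = -0.3·2·4.5 = -2.7
Var(-2H - 1.5V) = (-2)²·Var(H) + (-1.5)²·Var(V) + 2·(-2)·(-1.5)·cov(H,V)
= 4·4 + 2.25·20.25 + 6·-2.7 = 45.3625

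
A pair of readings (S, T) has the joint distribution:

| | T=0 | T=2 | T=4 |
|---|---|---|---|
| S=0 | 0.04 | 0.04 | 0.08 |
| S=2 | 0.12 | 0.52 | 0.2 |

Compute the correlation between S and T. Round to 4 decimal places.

-0.0870

E[S] = 1.68,  E[T] = 2.24
E[ST] = 3.68
Cov(S,T) = E[ST] − E[S]E[T] = 3.68 − (1.68)(2.24) = -0.0832
V(S) = 0.5376,  V(T) = 1.7024
ρ = -0.0832 / √(0.5376·1.7024) ≈ -0.0870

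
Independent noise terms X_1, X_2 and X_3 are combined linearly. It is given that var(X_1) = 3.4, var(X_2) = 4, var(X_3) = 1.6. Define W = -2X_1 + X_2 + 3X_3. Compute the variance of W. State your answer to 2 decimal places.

By independence, var(W) = (-2)²var(X_1) + (1)²var(X_2) + (3)²var(X_3)
= (-2)²·3.4 + (1)²·4 + (3)²·1.6 = 32

32.00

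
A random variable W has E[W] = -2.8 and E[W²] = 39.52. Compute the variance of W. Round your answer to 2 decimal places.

Var(W) = 39.52 − (-2.8)² = 31.68

31.68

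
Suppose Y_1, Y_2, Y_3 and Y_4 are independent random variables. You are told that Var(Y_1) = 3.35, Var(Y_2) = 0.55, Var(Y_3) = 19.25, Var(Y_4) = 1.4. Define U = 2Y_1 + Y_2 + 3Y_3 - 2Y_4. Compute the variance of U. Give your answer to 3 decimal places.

192.800

By independence, Var(U) = (2)²Var(Y_1) + (1)²Var(Y_2) + (3)²Var(Y_3) + (-2)²Var(Y_4)
= (2)²·3.35 + (1)²·0.55 + (3)²·19.25 + (-2)²·1.4 = 192.8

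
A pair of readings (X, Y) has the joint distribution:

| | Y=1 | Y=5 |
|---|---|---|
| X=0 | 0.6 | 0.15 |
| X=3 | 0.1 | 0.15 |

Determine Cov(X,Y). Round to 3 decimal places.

E[X] = 0.75,  E[Y] = 2.2
E[XY] = 2.55
Cov(X,Y) = E[XY] − E[X]E[Y] = 2.55 − (0.75)(2.2) = 0.9

0.900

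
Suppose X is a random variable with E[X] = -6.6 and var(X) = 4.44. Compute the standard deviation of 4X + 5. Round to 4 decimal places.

8.4285

var(4X + 5) = (4)²·4.44 = 71.04
sd(4X + 5) = √71.04 ≈ 8.4285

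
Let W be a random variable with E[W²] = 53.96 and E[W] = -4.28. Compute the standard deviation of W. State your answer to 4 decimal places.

5.9701

Var(W) = 53.96 − (-4.28)² = 35.6416
sd(W) = √35.6416 ≈ 5.9701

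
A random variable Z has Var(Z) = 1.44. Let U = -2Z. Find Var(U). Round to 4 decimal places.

5.7600

Var(-2Z) = (-2)²·Var(Z) = 4·1.44 = 5.76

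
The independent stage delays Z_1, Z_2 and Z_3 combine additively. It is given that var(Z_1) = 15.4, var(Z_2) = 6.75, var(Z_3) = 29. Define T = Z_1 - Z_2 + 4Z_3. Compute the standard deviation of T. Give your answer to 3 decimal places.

By independence, var(T) = (1)²var(Z_1) + (-1)²var(Z_2) + (4)²var(Z_3)
= (1)²·15.4 + (-1)²·6.75 + (4)²·29 = 486.15
sd(T) = √486.15 ≈ 22.049

22.049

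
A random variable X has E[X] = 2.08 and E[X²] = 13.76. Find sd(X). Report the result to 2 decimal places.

Var(X) = 13.76 − (2.08)² = 9.4336
sd(X) = √9.4336 ≈ 3.07

3.07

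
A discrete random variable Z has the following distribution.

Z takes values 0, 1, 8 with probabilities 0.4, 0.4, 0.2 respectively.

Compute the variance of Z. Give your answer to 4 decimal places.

E[Z] = (0)(0.4) + (1)(0.4) + (8)(0.2) = 2
E[Z²] = (0)²(0.4) + (1)²(0.4) + (8)²(0.2) = 13.2
V(Z) = E[Z²] − (E[Z])² = 13.2 − (2)² = 9.2

9.2000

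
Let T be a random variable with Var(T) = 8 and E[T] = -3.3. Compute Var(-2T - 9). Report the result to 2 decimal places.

32.00

Var(-2T - 9) = (-2)²·Var(T) = 4·8 = 32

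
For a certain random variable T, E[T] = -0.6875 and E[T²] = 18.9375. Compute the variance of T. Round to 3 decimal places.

18.465

Var(T) = 18.9375 − (-0.6875)² = 18.46484375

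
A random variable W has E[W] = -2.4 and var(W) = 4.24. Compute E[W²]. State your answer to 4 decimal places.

E[W²] = var(W) + (E[W])² = 4.24 + (-2.4)² = 10

10.0000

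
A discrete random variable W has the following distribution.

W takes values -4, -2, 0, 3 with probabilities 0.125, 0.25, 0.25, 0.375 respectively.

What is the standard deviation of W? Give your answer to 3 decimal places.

2.522

E[W] = (-4)(0.125) + (-2)(0.25) + (0)(0.25) + (3)(0.375) = 0.125
E[W²] = (-4)²(0.125) + (-2)²(0.25) + (0)²(0.25) + (3)²(0.375) = 6.375
Var(W) = E[W²] − (E[W])² = 6.375 − (0.125)² = 6.359375
σ(W) = √6.359375 ≈ 2.522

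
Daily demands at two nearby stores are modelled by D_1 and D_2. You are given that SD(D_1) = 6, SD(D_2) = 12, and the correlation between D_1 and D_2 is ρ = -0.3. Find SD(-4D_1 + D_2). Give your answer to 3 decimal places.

29.880

Var(D_1) = (6)² = 36;  Var(D_2) = (12)² = 144
Cov(D_1,D_2) = ρ·SD(D_1)·SD(D_2) = -0.3·6·12 = -21.6
Var(-4D_1 + D_2) = (-4)²·Var(D_1) + (1)²·Var(D_2) + 2·(-4)·(1)·Cov(D_1,D_2)
= 16·36 + 1·144 + -8·-21.6 = 892.8
SD(-4D_1 + D_2) = √892.8 ≈ 29.880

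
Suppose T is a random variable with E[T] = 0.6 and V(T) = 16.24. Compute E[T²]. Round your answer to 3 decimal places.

16.600

E[T²] = V(T) + (E[T])² = 16.24 + (0.6)² = 16.6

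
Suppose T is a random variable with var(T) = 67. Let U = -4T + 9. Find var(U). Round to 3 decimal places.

var(-4T + 9) = (-4)²·var(T) = 16·67 = 1072

1072.000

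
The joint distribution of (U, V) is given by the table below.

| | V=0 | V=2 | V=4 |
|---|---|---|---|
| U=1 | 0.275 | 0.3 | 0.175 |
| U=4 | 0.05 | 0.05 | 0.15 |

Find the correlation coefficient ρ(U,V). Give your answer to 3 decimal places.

E[U] = 1.75,  E[V] = 2
E[UV] = 4.1
Cov(U,V) = E[UV] − E[U]E[V] = 4.1 − (1.75)(2) = 0.6
Var(U) = 1.6875,  Var(V) = 2.6
ρ = 0.6 / √(1.6875·2.6) ≈ 0.286

0.286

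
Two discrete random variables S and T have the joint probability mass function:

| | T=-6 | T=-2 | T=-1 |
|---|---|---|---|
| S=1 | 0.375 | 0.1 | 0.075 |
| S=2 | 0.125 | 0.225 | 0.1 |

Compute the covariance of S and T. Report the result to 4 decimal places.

0.4213

E[S] = 1.45,  E[T] = -3.825
E[ST] = -5.125
Cov(S,T) = E[ST] − E[S]E[T] = -5.125 − (1.45)(-3.825) = 0.42125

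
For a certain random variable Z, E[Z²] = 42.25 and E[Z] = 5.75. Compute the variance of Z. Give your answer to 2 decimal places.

9.19

V(Z) = 42.25 − (5.75)² = 9.1875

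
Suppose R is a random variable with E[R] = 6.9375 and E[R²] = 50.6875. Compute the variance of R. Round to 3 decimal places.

Var(R) = 50.6875 − (6.9375)² = 2.55859375

2.559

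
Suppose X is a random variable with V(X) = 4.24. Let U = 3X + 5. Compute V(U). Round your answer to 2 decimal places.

38.16

V(3X + 5) = (3)²·V(X) = 9·4.24 = 38.16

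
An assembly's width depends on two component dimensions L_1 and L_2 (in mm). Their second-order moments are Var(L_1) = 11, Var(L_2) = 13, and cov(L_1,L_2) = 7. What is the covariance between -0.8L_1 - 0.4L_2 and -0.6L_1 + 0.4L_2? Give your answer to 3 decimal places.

2.640

cov(-0.8L_1 - 0.4L_2, -0.6L_1 + 0.4L_2) = (-0.8)(-0.6)Var(L_1) + (-0.4)(0.4)Var(L_2) + [(-0.8)(0.4) + (-0.4)(-0.6)]cov(L_1,L_2)
= 0.48·11 + -0.16·13 + -0.08·7 = 2.64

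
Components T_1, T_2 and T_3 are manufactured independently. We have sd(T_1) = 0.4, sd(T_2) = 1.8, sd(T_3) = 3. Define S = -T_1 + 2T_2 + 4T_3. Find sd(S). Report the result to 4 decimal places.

12.5348

var(T_1) = 0.16, var(T_2) = 3.24, var(T_3) = 9
By independence, var(S) = (-1)²var(T_1) + (2)²var(T_2) + (4)²var(T_3)
= (-1)²·0.16 + (2)²·3.24 + (4)²·9 = 157.12
sd(S) = √157.12 ≈ 12.5348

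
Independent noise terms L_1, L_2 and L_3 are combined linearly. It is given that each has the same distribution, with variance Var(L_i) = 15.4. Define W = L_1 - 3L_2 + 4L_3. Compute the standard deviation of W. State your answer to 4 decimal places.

20.0100

By independence, Var(W) = (1)²Var(L_1) + (-3)²Var(L_2) + (4)²Var(L_3)
= (1)²·15.4 + (-3)²·15.4 + (4)²·15.4 = 400.4
SD(W) = √400.4 ≈ 20.0100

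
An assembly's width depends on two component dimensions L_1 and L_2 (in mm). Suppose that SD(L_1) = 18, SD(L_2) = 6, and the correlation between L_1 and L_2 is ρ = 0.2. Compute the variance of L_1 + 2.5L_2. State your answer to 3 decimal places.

Var(L_1) = (18)² = 324;  Var(L_2) = (6)² = 36
cov(L_1,L_2) = ρ·SD(L_1)·SD(L_2) = 0.2·18·6 = 21.6
Var(L_1 + 2.5L_2) = (1)²·Var(L_1) + (2.5)²·Var(L_2) + 2·(1)·(2.5)·cov(L_1,L_2)
= 1·324 + 6.25·36 + 5·21.6 = 657

657.000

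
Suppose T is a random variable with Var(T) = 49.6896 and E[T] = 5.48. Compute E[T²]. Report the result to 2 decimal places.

E[T²] = Var(T) + (E[T])² = 49.6896 + (5.48)² = 79.72

79.72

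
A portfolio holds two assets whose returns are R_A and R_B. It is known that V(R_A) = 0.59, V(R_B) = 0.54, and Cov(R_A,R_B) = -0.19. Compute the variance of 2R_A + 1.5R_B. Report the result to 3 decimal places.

V(2R_A + 1.5R_B) = (2)²·V(R_A) + (1.5)²·V(R_B) + 2·(2)·(1.5)·Cov(R_A,R_B)
= 4·0.59 + 2.25·0.54 + 6·-0.19 = 2.435

2.435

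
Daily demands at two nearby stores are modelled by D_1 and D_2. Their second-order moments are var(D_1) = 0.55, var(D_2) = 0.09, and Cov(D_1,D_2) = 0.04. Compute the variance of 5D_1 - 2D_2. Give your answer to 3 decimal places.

var(5D_1 - 2D_2) = (5)²·var(D_1) + (-2)²·var(D_2) + 2·(5)·(-2)·Cov(D_1,D_2)
= 25·0.55 + 4·0.09 + -20·0.04 = 13.31

13.310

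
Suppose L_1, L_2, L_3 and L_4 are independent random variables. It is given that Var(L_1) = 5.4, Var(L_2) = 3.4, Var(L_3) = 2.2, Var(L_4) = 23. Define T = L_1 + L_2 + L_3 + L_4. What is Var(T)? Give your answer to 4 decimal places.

34.0000

By independence, Var(T) = (1)²Var(L_1) + (1)²Var(L_2) + (1)²Var(L_3) + (1)²Var(L_4)
= (1)²·5.4 + (1)²·3.4 + (1)²·2.2 + (1)²·23 = 34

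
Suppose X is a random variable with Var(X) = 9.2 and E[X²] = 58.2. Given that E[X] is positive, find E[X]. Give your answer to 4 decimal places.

(E[X])² = E[X²] − Var(X) = 58.2 − 9.2 = 49
E[X] = √49 = 7

7.0000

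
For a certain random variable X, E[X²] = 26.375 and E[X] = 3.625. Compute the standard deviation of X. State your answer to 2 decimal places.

3.64

V(X) = 26.375 − (3.625)² = 13.234375
σ(X) = √13.234375 ≈ 3.64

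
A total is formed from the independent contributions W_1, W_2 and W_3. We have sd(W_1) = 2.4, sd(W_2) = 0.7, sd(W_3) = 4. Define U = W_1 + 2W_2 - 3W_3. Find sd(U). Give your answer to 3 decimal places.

Var(W_1) = 5.76, Var(W_2) = 0.49, Var(W_3) = 16
By independence, Var(U) = (1)²Var(W_1) + (2)²Var(W_2) + (-3)²Var(W_3)
= (1)²·5.76 + (2)²·0.49 + (-3)²·16 = 151.72
sd(U) = √151.72 ≈ 12.317

12.317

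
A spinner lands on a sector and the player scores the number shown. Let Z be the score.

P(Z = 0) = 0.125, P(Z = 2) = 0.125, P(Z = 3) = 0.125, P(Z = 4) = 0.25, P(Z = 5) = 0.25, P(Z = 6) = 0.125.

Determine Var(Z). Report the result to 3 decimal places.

3.234

E[Z] = (0)(0.125) + (2)(0.125) + (3)(0.125) + (4)(0.25) + (5)(0.25) + (6)(0.125) = 3.625
E[Z²] = (0)²(0.125) + (2)²(0.125) + (3)²(0.125) + (4)²(0.25) + (5)²(0.25) + (6)²(0.125) = 16.375
Var(Z) = E[Z²] − (E[Z])² = 16.375 − (3.625)² = 3.234375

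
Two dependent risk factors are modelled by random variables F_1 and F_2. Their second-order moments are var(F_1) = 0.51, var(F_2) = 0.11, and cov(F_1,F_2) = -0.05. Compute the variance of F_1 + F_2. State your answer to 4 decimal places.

var(F_1 + F_2) = (1)²·var(F_1) + (1)²·var(F_2) + 2·(1)·(1)·cov(F_1,F_2)
= 1·0.51 + 1·0.11 + 2·-0.05 = 0.52

0.5200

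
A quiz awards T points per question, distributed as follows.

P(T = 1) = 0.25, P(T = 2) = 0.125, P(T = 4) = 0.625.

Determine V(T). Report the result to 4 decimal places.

E[T] = (1)(0.25) + (2)(0.125) + (4)(0.625) = 3
E[T²] = (1)²(0.25) + (2)²(0.125) + (4)²(0.625) = 10.75
V(T) = E[T²] − (E[T])² = 10.75 − (3)² = 1.75

1.7500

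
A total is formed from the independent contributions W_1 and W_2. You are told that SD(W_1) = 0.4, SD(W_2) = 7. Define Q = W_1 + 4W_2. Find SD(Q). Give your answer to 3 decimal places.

Var(W_1) = 0.16, Var(W_2) = 49
By independence, Var(Q) = (1)²Var(W_1) + (4)²Var(W_2)
= (1)²·0.16 + (4)²·49 = 784.16
SD(Q) = √784.16 ≈ 28.003

28.003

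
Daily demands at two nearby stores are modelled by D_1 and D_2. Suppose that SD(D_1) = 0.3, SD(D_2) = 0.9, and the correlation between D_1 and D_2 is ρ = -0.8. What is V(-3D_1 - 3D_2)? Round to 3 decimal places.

4.212

V(D_1) = (0.3)² = 0.09;  V(D_2) = (0.9)² = 0.81
Cov(D_1,D_2) = ρ·SD(D_1)·SD(D_2) = -0.8·0.3·0.9 = -0.216
V(-3D_1 - 3D_2) = (-3)²·V(D_1) + (-3)²·V(D_2) + 2·(-3)·(-3)·Cov(D_1,D_2)
= 9·0.09 + 9·0.81 + 18·-0.216 = 4.212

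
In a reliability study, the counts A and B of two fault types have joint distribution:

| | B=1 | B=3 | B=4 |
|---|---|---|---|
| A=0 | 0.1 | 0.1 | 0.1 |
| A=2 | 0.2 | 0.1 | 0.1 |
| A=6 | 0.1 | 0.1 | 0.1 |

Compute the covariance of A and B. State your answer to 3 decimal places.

0.100

E[A] = 2.6,  E[B] = 2.5
E[AB] = 6.6
Cov(A,B) = E[AB] − E[A]E[B] = 6.6 − (2.6)(2.5) = 0.1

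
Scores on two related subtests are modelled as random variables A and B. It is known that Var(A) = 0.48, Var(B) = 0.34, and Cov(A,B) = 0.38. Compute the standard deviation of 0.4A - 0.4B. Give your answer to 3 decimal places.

Var(0.4A - 0.4B) = (0.4)²·Var(A) + (-0.4)²·Var(B) + 2·(0.4)·(-0.4)·Cov(A,B)
= 0.16·0.48 + 0.16·0.34 + -0.32·0.38 = 0.0096
SD(0.4A - 0.4B) = √0.0096 ≈ 0.098

0.098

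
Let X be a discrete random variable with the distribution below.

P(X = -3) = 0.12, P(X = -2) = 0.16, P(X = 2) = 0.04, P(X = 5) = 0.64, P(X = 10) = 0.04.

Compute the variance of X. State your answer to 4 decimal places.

E[X] = (-3)(0.12) + (-2)(0.16) + (2)(0.04) + (5)(0.64) + (10)(0.04) = 3
E[X²] = (-3)²(0.12) + (-2)²(0.16) + (2)²(0.04) + (5)²(0.64) + (10)²(0.04) = 21.88
V(X) = E[X²] − (E[X])² = 21.88 − (3)² = 12.88

12.8800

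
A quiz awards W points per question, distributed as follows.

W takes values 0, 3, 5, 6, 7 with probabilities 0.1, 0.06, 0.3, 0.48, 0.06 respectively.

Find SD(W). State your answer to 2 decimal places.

1.86

E[W] = (0)(0.1) + (3)(0.06) + (5)(0.3) + (6)(0.48) + (7)(0.06) = 4.98
E[W²] = (0)²(0.1) + (3)²(0.06) + (5)²(0.3) + (6)²(0.48) + (7)²(0.06) = 28.26
V(W) = E[W²] − (E[W])² = 28.26 − (4.98)² = 3.4596
SD(W) = √3.4596 ≈ 1.86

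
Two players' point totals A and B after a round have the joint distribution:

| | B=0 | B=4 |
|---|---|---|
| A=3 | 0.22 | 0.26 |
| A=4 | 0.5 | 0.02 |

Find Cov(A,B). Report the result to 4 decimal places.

-0.5024

E[A] = 3.52,  E[B] = 1.12
E[AB] = 3.44
Cov(A,B) = E[AB] − E[A]E[B] = 3.44 − (3.52)(1.12) = -0.5024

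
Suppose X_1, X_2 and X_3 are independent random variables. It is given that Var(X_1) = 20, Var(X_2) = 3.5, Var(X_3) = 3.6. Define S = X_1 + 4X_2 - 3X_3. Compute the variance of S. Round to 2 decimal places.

By independence, Var(S) = (1)²Var(X_1) + (4)²Var(X_2) + (-3)²Var(X_3)
= (1)²·20 + (4)²·3.5 + (-3)²·3.6 = 108.4

108.40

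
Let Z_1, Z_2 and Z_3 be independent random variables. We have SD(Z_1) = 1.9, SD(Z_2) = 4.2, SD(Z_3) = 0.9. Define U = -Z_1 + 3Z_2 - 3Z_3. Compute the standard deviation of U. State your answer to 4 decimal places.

13.0254

var(Z_1) = 3.61, var(Z_2) = 17.64, var(Z_3) = 0.81
By independence, var(U) = (-1)²var(Z_1) + (3)²var(Z_2) + (-3)²var(Z_3)
= (-1)²·3.61 + (3)²·17.64 + (-3)²·0.81 = 169.66
SD(U) = √169.66 ≈ 13.0254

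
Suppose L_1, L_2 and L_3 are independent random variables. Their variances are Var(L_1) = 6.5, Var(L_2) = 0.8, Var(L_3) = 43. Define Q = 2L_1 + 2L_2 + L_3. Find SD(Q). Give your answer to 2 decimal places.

By independence, Var(Q) = (2)²Var(L_1) + (2)²Var(L_2) + (1)²Var(L_3)
= (2)²·6.5 + (2)²·0.8 + (1)²·43 = 72.2
SD(Q) = √72.2 ≈ 8.50

8.50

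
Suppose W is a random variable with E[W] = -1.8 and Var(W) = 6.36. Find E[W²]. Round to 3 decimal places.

9.600

E[W²] = Var(W) + (E[W])² = 6.36 + (-1.8)² = 9.6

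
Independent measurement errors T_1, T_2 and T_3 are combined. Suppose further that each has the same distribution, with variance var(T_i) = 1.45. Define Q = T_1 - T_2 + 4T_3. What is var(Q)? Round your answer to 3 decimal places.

By independence, var(Q) = (1)²var(T_1) + (-1)²var(T_2) + (4)²var(T_3)
= (1)²·1.45 + (-1)²·1.45 + (4)²·1.45 = 26.1

26.100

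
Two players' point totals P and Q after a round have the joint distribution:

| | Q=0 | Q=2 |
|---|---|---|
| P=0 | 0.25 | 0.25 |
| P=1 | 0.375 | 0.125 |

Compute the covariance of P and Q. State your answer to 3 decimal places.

-0.125

E[P] = 0.5,  E[Q] = 0.75
E[PQ] = 0.25
cov(P,Q) = E[PQ] − E[P]E[Q] = 0.25 − (0.5)(0.75) = -0.125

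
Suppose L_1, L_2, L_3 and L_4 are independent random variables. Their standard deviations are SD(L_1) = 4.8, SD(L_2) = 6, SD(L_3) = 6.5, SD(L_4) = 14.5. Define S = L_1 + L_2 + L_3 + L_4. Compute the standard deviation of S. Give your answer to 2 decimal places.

17.65

Var(L_1) = 23.04, Var(L_2) = 36, Var(L_3) = 42.25, Var(L_4) = 210.25
By independence, Var(S) = (1)²Var(L_1) + (1)²Var(L_2) + (1)²Var(L_3) + (1)²Var(L_4)
= (1)²·23.04 + (1)²·36 + (1)²·42.25 + (1)²·210.25 = 311.54
SD(S) = √311.54 ≈ 17.65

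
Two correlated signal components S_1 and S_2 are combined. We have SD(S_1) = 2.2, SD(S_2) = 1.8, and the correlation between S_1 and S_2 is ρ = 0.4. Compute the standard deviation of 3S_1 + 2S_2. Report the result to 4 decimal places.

var(S_1) = (2.2)² = 4.84;  var(S_2) = (1.8)² = 3.24
Cov(S_1,S_2) = ρ·SD(S_1)·SD(S_2) = 0.4·2.2·1.8 = 1.584
var(3S_1 + 2S_2) = (3)²·var(S_1) + (2)²·var(S_2) + 2·(3)·(2)·Cov(S_1,S_2)
= 9·4.84 + 4·3.24 + 12·1.584 = 75.528
SD(3S_1 + 2S_2) = √75.528 ≈ 8.6907

8.6907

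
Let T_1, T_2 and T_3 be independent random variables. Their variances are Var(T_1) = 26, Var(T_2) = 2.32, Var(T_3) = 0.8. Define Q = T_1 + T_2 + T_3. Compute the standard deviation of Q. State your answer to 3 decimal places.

5.396

By independence, Var(Q) = (1)²Var(T_1) + (1)²Var(T_2) + (1)²Var(T_3)
= (1)²·26 + (1)²·2.32 + (1)²·0.8 = 29.12
σ(Q) = √29.12 ≈ 5.396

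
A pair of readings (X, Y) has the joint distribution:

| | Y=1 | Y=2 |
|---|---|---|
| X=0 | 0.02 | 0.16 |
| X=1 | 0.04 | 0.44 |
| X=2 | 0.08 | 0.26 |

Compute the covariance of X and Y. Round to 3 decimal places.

E[X] = 1.16,  E[Y] = 1.86
E[XY] = 2.12
Cov(X,Y) = E[XY] − E[X]E[Y] = 2.12 − (1.16)(1.86) = -0.0376

-0.038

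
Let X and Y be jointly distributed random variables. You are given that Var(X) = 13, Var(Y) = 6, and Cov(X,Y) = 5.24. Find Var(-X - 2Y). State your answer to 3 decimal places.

Var(-X - 2Y) = (-1)²·Var(X) + (-2)²·Var(Y) + 2·(-1)·(-2)·Cov(X,Y)
= 1·13 + 4·6 + 4·5.24 = 57.96

57.960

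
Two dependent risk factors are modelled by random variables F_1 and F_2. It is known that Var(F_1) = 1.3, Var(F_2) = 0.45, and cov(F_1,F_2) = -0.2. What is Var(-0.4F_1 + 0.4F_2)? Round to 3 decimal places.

0.344

Var(-0.4F_1 + 0.4F_2) = (-0.4)²·Var(F_1) + (0.4)²·Var(F_2) + 2·(-0.4)·(0.4)·cov(F_1,F_2)
= 0.16·1.3 + 0.16·0.45 + -0.32·-0.2 = 0.344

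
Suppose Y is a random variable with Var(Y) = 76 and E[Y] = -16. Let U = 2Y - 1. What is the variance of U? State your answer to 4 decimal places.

304.0000

Var(2Y - 1) = (2)²·Var(Y) = 4·76 = 304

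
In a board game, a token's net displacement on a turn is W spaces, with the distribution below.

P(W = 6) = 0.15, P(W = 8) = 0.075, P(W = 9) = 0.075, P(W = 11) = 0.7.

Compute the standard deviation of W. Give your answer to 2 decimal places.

E[W] = (6)(0.15) + (8)(0.075) + (9)(0.075) + (11)(0.7) = 9.875
E[W²] = (6)²(0.15) + (8)²(0.075) + (9)²(0.075) + (11)²(0.7) = 100.975
Var(W) = E[W²] − (E[W])² = 100.975 − (9.875)² = 3.459375
SD(W) = √3.459375 ≈ 1.86

1.86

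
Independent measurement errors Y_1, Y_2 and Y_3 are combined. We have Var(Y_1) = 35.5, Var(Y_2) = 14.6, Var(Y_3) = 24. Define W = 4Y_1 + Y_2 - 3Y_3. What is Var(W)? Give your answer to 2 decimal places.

798.60

By independence, Var(W) = (4)²Var(Y_1) + (1)²Var(Y_2) + (-3)²Var(Y_3)
= (4)²·35.5 + (1)²·14.6 + (-3)²·24 = 798.6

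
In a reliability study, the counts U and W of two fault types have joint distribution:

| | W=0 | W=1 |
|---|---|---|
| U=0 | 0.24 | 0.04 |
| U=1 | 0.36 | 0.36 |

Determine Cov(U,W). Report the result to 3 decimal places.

0.072

E[U] = 0.72,  E[W] = 0.4
E[UW] = 0.36
Cov(U,W) = E[UW] − E[U]E[W] = 0.36 − (0.72)(0.4) = 0.072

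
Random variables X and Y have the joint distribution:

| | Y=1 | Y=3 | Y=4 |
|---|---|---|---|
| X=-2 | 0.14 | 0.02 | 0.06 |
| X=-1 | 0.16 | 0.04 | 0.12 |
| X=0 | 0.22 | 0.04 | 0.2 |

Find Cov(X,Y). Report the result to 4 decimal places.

E[X] = -0.76,  E[Y] = 2.34
E[XY] = -1.64
Cov(X,Y) = E[XY] − E[X]E[Y] = -1.64 − (-0.76)(2.34) = 0.1384

0.1384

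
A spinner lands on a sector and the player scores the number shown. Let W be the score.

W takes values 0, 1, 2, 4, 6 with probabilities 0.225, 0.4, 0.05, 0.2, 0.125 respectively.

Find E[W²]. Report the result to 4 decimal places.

E[W²] = (0)²(0.225) + (1)²(0.4) + (2)²(0.05) + (4)²(0.2) + (6)²(0.125) = 8.3

8.3000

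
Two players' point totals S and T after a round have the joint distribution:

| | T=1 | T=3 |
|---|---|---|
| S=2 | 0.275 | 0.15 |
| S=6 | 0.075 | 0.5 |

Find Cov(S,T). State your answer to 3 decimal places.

1.010

E[S] = 4.3,  E[T] = 2.3
E[ST] = 10.9
Cov(S,T) = E[ST] − E[S]E[T] = 10.9 − (4.3)(2.3) = 1.01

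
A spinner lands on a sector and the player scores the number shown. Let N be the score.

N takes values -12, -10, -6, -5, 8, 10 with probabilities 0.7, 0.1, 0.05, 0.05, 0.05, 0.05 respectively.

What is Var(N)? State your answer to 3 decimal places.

E[N] = (-12)(0.7) + (-10)(0.1) + (-6)(0.05) + (-5)(0.05) + (8)(0.05) + (10)(0.05) = -9.05
E[N²] = (-12)²(0.7) + (-10)²(0.1) + (-6)²(0.05) + (-5)²(0.05) + (8)²(0.05) + (10)²(0.05) = 122.05
Var(N) = E[N²] − (E[N])² = 122.05 − (-9.05)² = 40.1475

40.148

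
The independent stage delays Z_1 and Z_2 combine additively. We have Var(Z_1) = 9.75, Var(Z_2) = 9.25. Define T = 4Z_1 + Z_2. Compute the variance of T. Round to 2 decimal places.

165.25

By independence, Var(T) = (4)²Var(Z_1) + (1)²Var(Z_2)
= (4)²·9.75 + (1)²·9.25 = 165.25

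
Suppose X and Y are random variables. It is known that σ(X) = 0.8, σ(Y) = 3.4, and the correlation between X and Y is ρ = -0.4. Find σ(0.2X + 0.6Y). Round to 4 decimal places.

var(X) = (0.8)² = 0.64;  var(Y) = (3.4)² = 11.56
Cov(X,Y) = ρ·σ(X)·σ(Y) = -0.4·0.8·3.4 = -1.088
var(0.2X + 0.6Y) = (0.2)²·var(X) + (0.6)²·var(Y) + 2·(0.2)·(0.6)·Cov(X,Y)
= 0.04·0.64 + 0.36·11.56 + 0.24·-1.088 = 3.92608
σ(0.2X + 0.6Y) = √3.92608 ≈ 1.9814

1.9814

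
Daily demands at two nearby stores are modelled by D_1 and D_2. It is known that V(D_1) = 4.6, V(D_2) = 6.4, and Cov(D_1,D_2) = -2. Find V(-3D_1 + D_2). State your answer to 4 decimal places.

V(-3D_1 + D_2) = (-3)²·V(D_1) + (1)²·V(D_2) + 2·(-3)·(1)·Cov(D_1,D_2)
= 9·4.6 + 1·6.4 + -6·-2 = 59.8

59.8000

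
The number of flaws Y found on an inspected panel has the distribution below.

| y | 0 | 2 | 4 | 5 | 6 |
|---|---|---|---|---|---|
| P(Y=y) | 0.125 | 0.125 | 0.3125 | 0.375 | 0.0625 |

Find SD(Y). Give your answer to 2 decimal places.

1.75

E[Y] = (0)(0.125) + (2)(0.125) + (4)(0.3125) + (5)(0.375) + (6)(0.0625) = 3.75
E[Y²] = (0)²(0.125) + (2)²(0.125) + (4)²(0.3125) + (5)²(0.375) + (6)²(0.0625) = 17.125
var(Y) = E[Y²] − (E[Y])² = 17.125 − (3.75)² = 3.0625
SD(Y) = √3.0625 ≈ 1.75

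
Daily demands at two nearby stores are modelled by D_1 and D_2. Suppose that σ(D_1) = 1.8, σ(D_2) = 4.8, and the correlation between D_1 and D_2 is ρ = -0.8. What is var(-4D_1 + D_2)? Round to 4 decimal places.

130.1760

var(D_1) = (1.8)² = 3.24;  var(D_2) = (4.8)² = 23.04
Cov(D_1,D_2) = ρ·σ(D_1)·σ(D_2) = -0.8·1.8·4.8 = -6.912
var(-4D_1 + D_2) = (-4)²·var(D_1) + (1)²·var(D_2) + 2·(-4)·(1)·Cov(D_1,D_2)
= 16·3.24 + 1·23.04 + -8·-6.912 = 130.176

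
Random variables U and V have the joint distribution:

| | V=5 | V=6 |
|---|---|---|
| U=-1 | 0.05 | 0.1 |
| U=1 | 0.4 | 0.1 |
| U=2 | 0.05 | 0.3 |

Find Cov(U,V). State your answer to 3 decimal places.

0.075

E[U] = 1.05,  E[V] = 5.5
E[UV] = 5.85
Cov(U,V) = E[UV] − E[U]E[V] = 5.85 − (1.05)(5.5) = 0.075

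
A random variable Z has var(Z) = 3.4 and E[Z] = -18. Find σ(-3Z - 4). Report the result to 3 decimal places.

5.532

var(-3Z - 4) = (-3)²·3.4 = 30.6
σ(-3Z - 4) = √30.6 ≈ 5.532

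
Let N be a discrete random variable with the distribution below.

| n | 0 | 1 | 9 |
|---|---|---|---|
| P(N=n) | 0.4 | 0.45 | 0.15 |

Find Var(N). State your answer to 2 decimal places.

E[N] = (0)(0.4) + (1)(0.45) + (9)(0.15) = 1.8
E[N²] = (0)²(0.4) + (1)²(0.45) + (9)²(0.15) = 12.6
Var(N) = E[N²] − (E[N])² = 12.6 − (1.8)² = 9.36

9.36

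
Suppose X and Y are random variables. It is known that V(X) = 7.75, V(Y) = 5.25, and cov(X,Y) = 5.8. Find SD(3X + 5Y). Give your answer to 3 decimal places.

V(3X + 5Y) = (3)²·V(X) + (5)²·V(Y) + 2·(3)·(5)·cov(X,Y)
= 9·7.75 + 25·5.25 + 30·5.8 = 375
SD(3X + 5Y) = √375 ≈ 19.365

19.365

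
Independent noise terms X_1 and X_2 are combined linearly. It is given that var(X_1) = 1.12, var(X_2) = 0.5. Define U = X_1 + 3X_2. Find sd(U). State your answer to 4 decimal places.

By independence, var(U) = (1)²var(X_1) + (3)²var(X_2)
= (1)²·1.12 + (3)²·0.5 = 5.62
sd(U) = √5.62 ≈ 2.3707

2.3707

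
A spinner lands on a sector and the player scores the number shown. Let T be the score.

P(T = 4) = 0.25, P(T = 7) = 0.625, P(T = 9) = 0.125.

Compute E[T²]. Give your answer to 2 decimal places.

44.75

E[T²] = (4)²(0.25) + (7)²(0.625) + (9)²(0.125) = 44.75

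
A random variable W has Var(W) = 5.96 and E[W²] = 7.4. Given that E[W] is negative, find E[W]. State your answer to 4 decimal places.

-1.2000

(E[W])² = E[W²] − Var(W) = 7.4 − 5.96 = 1.44
E[W] = −√1.44 = -1.2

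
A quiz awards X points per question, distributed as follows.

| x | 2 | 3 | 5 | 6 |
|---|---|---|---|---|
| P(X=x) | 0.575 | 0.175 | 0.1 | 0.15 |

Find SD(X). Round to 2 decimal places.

E[X] = (2)(0.575) + (3)(0.175) + (5)(0.1) + (6)(0.15) = 3.075
E[X²] = (2)²(0.575) + (3)²(0.175) + (5)²(0.1) + (6)²(0.15) = 11.775
V(X) = E[X²] − (E[X])² = 11.775 − (3.075)² = 2.319375
SD(X) = √2.319375 ≈ 1.52

1.52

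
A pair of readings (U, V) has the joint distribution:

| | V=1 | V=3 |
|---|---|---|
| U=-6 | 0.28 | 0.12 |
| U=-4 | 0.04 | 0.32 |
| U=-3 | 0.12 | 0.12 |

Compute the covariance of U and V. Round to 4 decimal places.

E[U] = -4.56,  E[V] = 2.12
E[UV] = -9.28
Cov(U,V) = E[UV] − E[U]E[V] = -9.28 − (-4.56)(2.12) = 0.3872

0.3872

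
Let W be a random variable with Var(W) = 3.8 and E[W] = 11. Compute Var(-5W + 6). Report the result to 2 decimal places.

Var(-5W + 6) = (-5)²·Var(W) = 25·3.8 = 95

95.00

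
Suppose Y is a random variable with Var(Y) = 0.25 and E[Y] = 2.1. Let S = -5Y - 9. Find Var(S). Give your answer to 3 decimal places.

Var(-5Y - 9) = (-5)²·Var(Y) = 25·0.25 = 6.25

6.250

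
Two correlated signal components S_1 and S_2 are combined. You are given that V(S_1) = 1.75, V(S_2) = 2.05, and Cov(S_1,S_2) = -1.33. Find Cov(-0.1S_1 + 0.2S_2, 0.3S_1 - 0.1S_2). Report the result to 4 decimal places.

Cov(-0.1S_1 + 0.2S_2, 0.3S_1 - 0.1S_2) = (-0.1)(0.3)V(S_1) + (0.2)(-0.1)V(S_2) + [(-0.1)(-0.1) + (0.2)(0.3)]Cov(S_1,S_2)
= -0.03·1.75 + -0.02·2.05 + 0.07·-1.33 = -0.1866

-0.1866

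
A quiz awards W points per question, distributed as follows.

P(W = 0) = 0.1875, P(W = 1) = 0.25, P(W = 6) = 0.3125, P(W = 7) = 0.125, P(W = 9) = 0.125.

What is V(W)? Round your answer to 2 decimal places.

E[W] = (0)(0.1875) + (1)(0.25) + (6)(0.3125) + (7)(0.125) + (9)(0.125) = 4.125
E[W²] = (0)²(0.1875) + (1)²(0.25) + (6)²(0.3125) + (7)²(0.125) + (9)²(0.125) = 27.75
V(W) = E[W²] − (E[W])² = 27.75 − (4.125)² = 10.734375

10.73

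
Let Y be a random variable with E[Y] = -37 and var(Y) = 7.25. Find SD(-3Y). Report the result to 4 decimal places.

var(-3Y) = (-3)²·7.25 = 65.25
SD(-3Y) = √65.25 ≈ 8.0777

8.0777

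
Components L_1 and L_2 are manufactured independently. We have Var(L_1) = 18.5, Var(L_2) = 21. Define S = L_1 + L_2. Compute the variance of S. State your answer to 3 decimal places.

By independence, Var(S) = (1)²Var(L_1) + (1)²Var(L_2)
= (1)²·18.5 + (1)²·21 = 39.5

39.500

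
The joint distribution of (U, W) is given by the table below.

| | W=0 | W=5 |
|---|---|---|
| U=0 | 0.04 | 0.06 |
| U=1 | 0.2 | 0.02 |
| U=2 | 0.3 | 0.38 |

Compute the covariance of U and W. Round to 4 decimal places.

0.2660

E[U] = 1.58,  E[W] = 2.3
E[UW] = 3.9
Cov(U,W) = E[UW] − E[U]E[W] = 3.9 − (1.58)(2.3) = 0.266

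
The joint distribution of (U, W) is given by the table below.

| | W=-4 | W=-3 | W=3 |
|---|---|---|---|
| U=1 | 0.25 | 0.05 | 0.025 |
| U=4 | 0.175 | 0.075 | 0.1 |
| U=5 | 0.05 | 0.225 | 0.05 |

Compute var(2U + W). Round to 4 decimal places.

E[U] = 3.35,  E[W] = -2.425,  E[UW] = -7.2
var(U) = 14.05 − (3.35)² = 2.8275;  var(W) = 12.325 − (-2.425)² = 6.444375
Cov(U,W) = -7.2 − (3.35)(-2.425) = 0.92375
var(2U + W) = (2)²·2.8275 + (1)²·6.444375 + 2·(2)·(1)·0.92375 = 21.449375

21.4494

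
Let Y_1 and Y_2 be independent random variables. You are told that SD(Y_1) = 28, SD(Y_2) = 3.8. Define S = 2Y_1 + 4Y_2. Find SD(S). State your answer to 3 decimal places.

58.026

var(Y_1) = 784, var(Y_2) = 14.44
By independence, var(S) = (2)²var(Y_1) + (4)²var(Y_2)
= (2)²·784 + (4)²·14.44 = 3367.04
SD(S) = √3367.04 ≈ 58.026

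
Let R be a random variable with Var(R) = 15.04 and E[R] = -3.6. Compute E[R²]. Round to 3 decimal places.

28.000

E[R²] = Var(R) + (E[R])² = 15.04 + (-3.6)² = 28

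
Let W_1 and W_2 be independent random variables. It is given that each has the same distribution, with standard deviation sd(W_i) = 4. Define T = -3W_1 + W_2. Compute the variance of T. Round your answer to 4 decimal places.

V(W_i) = (4)² = 16
By independence, V(T) = (-3)²V(W_1) + (1)²V(W_2)
= (-3)²·16 + (1)²·16 = 160

160.0000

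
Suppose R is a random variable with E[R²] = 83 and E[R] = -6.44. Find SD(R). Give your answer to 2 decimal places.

6.44

Var(R) = 83 − (-6.44)² = 41.5264
SD(R) = √41.5264 ≈ 6.44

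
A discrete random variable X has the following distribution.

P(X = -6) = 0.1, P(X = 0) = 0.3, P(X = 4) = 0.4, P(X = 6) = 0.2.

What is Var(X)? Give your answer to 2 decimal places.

E[X] = (-6)(0.1) + (0)(0.3) + (4)(0.4) + (6)(0.2) = 2.2
E[X²] = (-6)²(0.1) + (0)²(0.3) + (4)²(0.4) + (6)²(0.2) = 17.2
Var(X) = E[X²] − (E[X])² = 17.2 − (2.2)² = 12.36

12.36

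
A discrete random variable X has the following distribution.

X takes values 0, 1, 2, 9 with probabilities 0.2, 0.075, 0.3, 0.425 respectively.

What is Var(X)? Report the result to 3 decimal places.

15.450

E[X] = (0)(0.2) + (1)(0.075) + (2)(0.3) + (9)(0.425) = 4.5
E[X²] = (0)²(0.2) + (1)²(0.075) + (2)²(0.3) + (9)²(0.425) = 35.7
Var(X) = E[X²] − (E[X])² = 35.7 − (4.5)² = 15.45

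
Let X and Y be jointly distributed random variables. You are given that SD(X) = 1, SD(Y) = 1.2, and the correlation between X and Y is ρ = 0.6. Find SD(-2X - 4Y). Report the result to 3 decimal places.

Var(X) = (1)² = 1;  Var(Y) = (1.2)² = 1.44
Cov(X,Y) = ρ·SD(X)·SD(Y) = 0.6·1·1.2 = 0.72
Var(-2X - 4Y) = (-2)²·Var(X) + (-4)²·Var(Y) + 2·(-2)·(-4)·Cov(X,Y)
= 4·1 + 16·1.44 + 16·0.72 = 38.56
SD(-2X - 4Y) = √38.56 ≈ 6.210

6.210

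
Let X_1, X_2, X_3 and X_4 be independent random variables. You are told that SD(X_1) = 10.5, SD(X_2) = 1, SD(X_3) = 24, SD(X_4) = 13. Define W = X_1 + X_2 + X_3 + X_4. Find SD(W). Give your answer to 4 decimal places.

29.2617

V(X_1) = 110.25, V(X_2) = 1, V(X_3) = 576, V(X_4) = 169
By independence, V(W) = (1)²V(X_1) + (1)²V(X_2) + (1)²V(X_3) + (1)²V(X_4)
= (1)²·110.25 + (1)²·1 + (1)²·576 + (1)²·169 = 856.25
SD(W) = √856.25 ≈ 29.2617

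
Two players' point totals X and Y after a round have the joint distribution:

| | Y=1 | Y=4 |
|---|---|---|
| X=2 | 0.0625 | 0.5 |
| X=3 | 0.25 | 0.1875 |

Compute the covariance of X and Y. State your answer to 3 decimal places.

E[X] = 2.4375,  E[Y] = 3.0625
E[XY] = 7.125
cov(X,Y) = E[XY] − E[X]E[Y] = 7.125 − (2.4375)(3.0625) = -0.33984375

-0.340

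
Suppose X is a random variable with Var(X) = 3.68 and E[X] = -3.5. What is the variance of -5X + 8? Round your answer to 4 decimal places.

Var(-5X + 8) = (-5)²·Var(X) = 25·3.68 = 92

92.0000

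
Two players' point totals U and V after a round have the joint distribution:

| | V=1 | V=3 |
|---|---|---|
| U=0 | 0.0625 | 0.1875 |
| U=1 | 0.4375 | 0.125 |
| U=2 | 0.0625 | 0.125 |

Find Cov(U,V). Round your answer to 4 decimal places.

E[U] = 0.9375,  E[V] = 1.875
E[UV] = 1.6875
Cov(U,V) = E[UV] − E[U]E[V] = 1.6875 − (0.9375)(1.875) = -0.0703125

-0.0703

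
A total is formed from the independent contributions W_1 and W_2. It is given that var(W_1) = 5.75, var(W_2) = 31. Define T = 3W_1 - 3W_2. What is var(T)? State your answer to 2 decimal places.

330.75

By independence, var(T) = (3)²var(W_1) + (-3)²var(W_2)
= (3)²·5.75 + (-3)²·31 = 330.75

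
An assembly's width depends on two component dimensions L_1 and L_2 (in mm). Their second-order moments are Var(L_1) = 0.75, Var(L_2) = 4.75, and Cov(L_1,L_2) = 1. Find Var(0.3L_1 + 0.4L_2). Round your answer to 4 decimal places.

1.0675

Var(0.3L_1 + 0.4L_2) = (0.3)²·Var(L_1) + (0.4)²·Var(L_2) + 2·(0.3)·(0.4)·Cov(L_1,L_2)
= 0.09·0.75 + 0.16·4.75 + 0.24·1 = 1.0675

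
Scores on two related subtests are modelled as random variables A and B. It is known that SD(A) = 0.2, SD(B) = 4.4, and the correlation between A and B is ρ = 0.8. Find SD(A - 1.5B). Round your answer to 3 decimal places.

var(A) = (0.2)² = 0.04;  var(B) = (4.4)² = 19.36
Cov(A,B) = ρ·SD(A)·SD(B) = 0.8·0.2·4.4 = 0.704
var(A - 1.5B) = (1)²·var(A) + (-1.5)²·var(B) + 2·(1)·(-1.5)·Cov(A,B)
= 1·0.04 + 2.25·19.36 + -3·0.704 = 41.488
SD(A - 1.5B) = √41.488 ≈ 6.441

6.441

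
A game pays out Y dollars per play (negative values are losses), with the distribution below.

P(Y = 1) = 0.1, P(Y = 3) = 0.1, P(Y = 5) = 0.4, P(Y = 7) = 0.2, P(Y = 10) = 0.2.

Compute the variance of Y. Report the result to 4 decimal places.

E[Y] = (1)(0.1) + (3)(0.1) + (5)(0.4) + (7)(0.2) + (10)(0.2) = 5.8
E[Y²] = (1)²(0.1) + (3)²(0.1) + (5)²(0.4) + (7)²(0.2) + (10)²(0.2) = 40.8
var(Y) = E[Y²] − (E[Y])² = 40.8 − (5.8)² = 7.16

7.1600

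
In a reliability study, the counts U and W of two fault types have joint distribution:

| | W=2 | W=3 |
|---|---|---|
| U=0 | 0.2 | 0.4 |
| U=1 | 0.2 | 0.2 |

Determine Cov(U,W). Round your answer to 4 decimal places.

E[U] = 0.4,  E[W] = 2.6
E[UW] = 1
Cov(U,W) = E[UW] − E[U]E[W] = 1 − (0.4)(2.6) = -0.04

-0.0400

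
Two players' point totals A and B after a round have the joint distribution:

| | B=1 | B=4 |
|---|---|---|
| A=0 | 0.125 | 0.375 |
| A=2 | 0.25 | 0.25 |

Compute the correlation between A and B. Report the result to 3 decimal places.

E[A] = 1,  E[B] = 2.875
E[AB] = 2.5
Cov(A,B) = E[AB] − E[A]E[B] = 2.5 − (1)(2.875) = -0.375
Var(A) = 1,  Var(B) = 2.109375
ρ = -0.375 / √(1·2.109375) ≈ -0.258

-0.258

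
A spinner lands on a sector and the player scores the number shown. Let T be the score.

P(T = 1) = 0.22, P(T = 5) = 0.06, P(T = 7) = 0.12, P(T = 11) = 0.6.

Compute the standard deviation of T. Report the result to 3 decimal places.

E[T] = (1)(0.22) + (5)(0.06) + (7)(0.12) + (11)(0.6) = 7.96
E[T²] = (1)²(0.22) + (5)²(0.06) + (7)²(0.12) + (11)²(0.6) = 80.2
Var(T) = E[T²] − (E[T])² = 80.2 − (7.96)² = 16.8384
SD(T) = √16.8384 ≈ 4.103

4.103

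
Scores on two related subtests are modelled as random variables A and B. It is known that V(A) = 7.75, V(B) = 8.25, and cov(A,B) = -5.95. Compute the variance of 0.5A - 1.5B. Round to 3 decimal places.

29.425

V(0.5A - 1.5B) = (0.5)²·V(A) + (-1.5)²·V(B) + 2·(0.5)·(-1.5)·cov(A,B)
= 0.25·7.75 + 2.25·8.25 + -1.5·-5.95 = 29.425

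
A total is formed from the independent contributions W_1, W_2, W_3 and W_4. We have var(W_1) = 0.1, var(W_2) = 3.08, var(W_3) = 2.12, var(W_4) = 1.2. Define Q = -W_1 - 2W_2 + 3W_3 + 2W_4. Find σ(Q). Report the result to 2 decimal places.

By independence, var(Q) = (-1)²var(W_1) + (-2)²var(W_2) + (3)²var(W_3) + (2)²var(W_4)
= (-1)²·0.1 + (-2)²·3.08 + (3)²·2.12 + (2)²·1.2 = 36.3
σ(Q) = √36.3 ≈ 6.02

6.02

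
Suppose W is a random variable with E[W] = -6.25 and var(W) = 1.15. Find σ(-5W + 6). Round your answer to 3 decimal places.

5.362

var(-5W + 6) = (-5)²·1.15 = 28.75
σ(-5W + 6) = √28.75 ≈ 5.362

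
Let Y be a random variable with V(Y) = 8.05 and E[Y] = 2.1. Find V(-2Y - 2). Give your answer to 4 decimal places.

32.2000

V(-2Y - 2) = (-2)²·V(Y) = 4·8.05 = 32.2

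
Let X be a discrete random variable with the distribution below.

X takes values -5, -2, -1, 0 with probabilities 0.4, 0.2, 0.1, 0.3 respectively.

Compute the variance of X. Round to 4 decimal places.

E[X] = (-5)(0.4) + (-2)(0.2) + (-1)(0.1) + (0)(0.3) = -2.5
E[X²] = (-5)²(0.4) + (-2)²(0.2) + (-1)²(0.1) + (0)²(0.3) = 10.9
Var(X) = E[X²] − (E[X])² = 10.9 − (-2.5)² = 4.65

4.6500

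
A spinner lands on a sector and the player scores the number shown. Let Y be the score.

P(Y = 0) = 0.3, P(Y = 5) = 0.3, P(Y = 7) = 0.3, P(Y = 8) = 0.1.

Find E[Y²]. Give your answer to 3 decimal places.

28.600

E[Y²] = (0)²(0.3) + (5)²(0.3) + (7)²(0.3) + (8)²(0.1) = 28.6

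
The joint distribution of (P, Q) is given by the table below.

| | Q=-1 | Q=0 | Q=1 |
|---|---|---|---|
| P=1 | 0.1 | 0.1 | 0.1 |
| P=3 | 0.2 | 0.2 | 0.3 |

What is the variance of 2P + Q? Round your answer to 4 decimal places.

4.2900

E[P] = 2.4,  E[Q] = 0.1,  E[PQ] = 0.3
var(P) = 6.6 − (2.4)² = 0.84;  var(Q) = 0.7 − (0.1)² = 0.69
Cov(P,Q) = 0.3 − (2.4)(0.1) = 0.06
var(2P + Q) = (2)²·0.84 + (1)²·0.69 + 2·(2)·(1)·0.06 = 4.29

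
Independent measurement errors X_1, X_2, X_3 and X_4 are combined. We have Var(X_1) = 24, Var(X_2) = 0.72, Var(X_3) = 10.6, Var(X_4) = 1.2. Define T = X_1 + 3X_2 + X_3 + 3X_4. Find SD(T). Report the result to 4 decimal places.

7.2028

By independence, Var(T) = (1)²Var(X_1) + (3)²Var(X_2) + (1)²Var(X_3) + (3)²Var(X_4)
= (1)²·24 + (3)²·0.72 + (1)²·10.6 + (3)²·1.2 = 51.88
SD(T) = √51.88 ≈ 7.2028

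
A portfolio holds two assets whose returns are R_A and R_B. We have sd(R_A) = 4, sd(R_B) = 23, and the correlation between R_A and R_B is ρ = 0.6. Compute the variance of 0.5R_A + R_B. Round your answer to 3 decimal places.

588.200

V(R_A) = (4)² = 16;  V(R_B) = (23)² = 529
cov(R_A,R_B) = ρ·sd(R_A)·sd(R_B) = 0.6·4·23 = 55.2
V(0.5R_A + R_B) = (0.5)²·V(R_A) + (1)²·V(R_B) + 2·(0.5)·(1)·cov(R_A,R_B)
= 0.25·16 + 1·529 + 1·55.2 = 588.2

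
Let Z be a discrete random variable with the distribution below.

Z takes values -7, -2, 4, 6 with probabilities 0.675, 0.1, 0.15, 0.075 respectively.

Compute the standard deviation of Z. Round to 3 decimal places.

E[Z] = (-7)(0.675) + (-2)(0.1) + (4)(0.15) + (6)(0.075) = -3.875
E[Z²] = (-7)²(0.675) + (-2)²(0.1) + (4)²(0.15) + (6)²(0.075) = 38.575
Var(Z) = E[Z²] − (E[Z])² = 38.575 − (-3.875)² = 23.559375
sd(Z) = √23.559375 ≈ 4.854

4.854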